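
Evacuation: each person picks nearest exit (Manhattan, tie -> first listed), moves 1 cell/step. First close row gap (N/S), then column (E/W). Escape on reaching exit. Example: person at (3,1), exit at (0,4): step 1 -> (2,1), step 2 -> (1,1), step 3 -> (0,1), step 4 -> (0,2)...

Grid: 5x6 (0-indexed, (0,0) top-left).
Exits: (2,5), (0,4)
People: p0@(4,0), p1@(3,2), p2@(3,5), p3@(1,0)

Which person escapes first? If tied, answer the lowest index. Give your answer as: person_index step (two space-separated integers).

Step 1: p0:(4,0)->(3,0) | p1:(3,2)->(2,2) | p2:(3,5)->(2,5)->EXIT | p3:(1,0)->(0,0)
Step 2: p0:(3,0)->(2,0) | p1:(2,2)->(2,3) | p2:escaped | p3:(0,0)->(0,1)
Step 3: p0:(2,0)->(2,1) | p1:(2,3)->(2,4) | p2:escaped | p3:(0,1)->(0,2)
Step 4: p0:(2,1)->(2,2) | p1:(2,4)->(2,5)->EXIT | p2:escaped | p3:(0,2)->(0,3)
Step 5: p0:(2,2)->(2,3) | p1:escaped | p2:escaped | p3:(0,3)->(0,4)->EXIT
Step 6: p0:(2,3)->(2,4) | p1:escaped | p2:escaped | p3:escaped
Step 7: p0:(2,4)->(2,5)->EXIT | p1:escaped | p2:escaped | p3:escaped
Exit steps: [7, 4, 1, 5]
First to escape: p2 at step 1

Answer: 2 1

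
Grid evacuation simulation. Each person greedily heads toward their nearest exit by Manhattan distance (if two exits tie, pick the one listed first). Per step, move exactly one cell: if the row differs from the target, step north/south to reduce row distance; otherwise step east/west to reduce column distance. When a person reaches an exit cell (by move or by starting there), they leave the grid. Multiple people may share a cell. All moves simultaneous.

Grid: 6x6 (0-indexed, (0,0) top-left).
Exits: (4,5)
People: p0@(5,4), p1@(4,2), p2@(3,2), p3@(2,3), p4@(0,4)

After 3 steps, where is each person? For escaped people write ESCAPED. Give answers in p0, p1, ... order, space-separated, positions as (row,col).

Step 1: p0:(5,4)->(4,4) | p1:(4,2)->(4,3) | p2:(3,2)->(4,2) | p3:(2,3)->(3,3) | p4:(0,4)->(1,4)
Step 2: p0:(4,4)->(4,5)->EXIT | p1:(4,3)->(4,4) | p2:(4,2)->(4,3) | p3:(3,3)->(4,3) | p4:(1,4)->(2,4)
Step 3: p0:escaped | p1:(4,4)->(4,5)->EXIT | p2:(4,3)->(4,4) | p3:(4,3)->(4,4) | p4:(2,4)->(3,4)

ESCAPED ESCAPED (4,4) (4,4) (3,4)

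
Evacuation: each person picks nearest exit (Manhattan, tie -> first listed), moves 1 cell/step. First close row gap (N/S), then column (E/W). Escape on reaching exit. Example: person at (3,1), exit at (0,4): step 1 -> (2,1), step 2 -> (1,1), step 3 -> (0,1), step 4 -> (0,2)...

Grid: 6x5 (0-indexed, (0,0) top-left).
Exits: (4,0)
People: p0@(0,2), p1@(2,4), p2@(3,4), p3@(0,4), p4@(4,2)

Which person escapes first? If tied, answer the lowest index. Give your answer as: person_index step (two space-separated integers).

Answer: 4 2

Derivation:
Step 1: p0:(0,2)->(1,2) | p1:(2,4)->(3,4) | p2:(3,4)->(4,4) | p3:(0,4)->(1,4) | p4:(4,2)->(4,1)
Step 2: p0:(1,2)->(2,2) | p1:(3,4)->(4,4) | p2:(4,4)->(4,3) | p3:(1,4)->(2,4) | p4:(4,1)->(4,0)->EXIT
Step 3: p0:(2,2)->(3,2) | p1:(4,4)->(4,3) | p2:(4,3)->(4,2) | p3:(2,4)->(3,4) | p4:escaped
Step 4: p0:(3,2)->(4,2) | p1:(4,3)->(4,2) | p2:(4,2)->(4,1) | p3:(3,4)->(4,4) | p4:escaped
Step 5: p0:(4,2)->(4,1) | p1:(4,2)->(4,1) | p2:(4,1)->(4,0)->EXIT | p3:(4,4)->(4,3) | p4:escaped
Step 6: p0:(4,1)->(4,0)->EXIT | p1:(4,1)->(4,0)->EXIT | p2:escaped | p3:(4,3)->(4,2) | p4:escaped
Step 7: p0:escaped | p1:escaped | p2:escaped | p3:(4,2)->(4,1) | p4:escaped
Step 8: p0:escaped | p1:escaped | p2:escaped | p3:(4,1)->(4,0)->EXIT | p4:escaped
Exit steps: [6, 6, 5, 8, 2]
First to escape: p4 at step 2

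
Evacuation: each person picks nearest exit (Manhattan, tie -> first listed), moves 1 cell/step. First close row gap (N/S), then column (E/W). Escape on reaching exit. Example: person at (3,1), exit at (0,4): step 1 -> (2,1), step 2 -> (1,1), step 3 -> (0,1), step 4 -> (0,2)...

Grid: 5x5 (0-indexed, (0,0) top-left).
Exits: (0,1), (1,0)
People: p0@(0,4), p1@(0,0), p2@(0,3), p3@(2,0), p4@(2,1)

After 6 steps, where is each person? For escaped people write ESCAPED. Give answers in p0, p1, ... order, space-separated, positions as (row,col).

Step 1: p0:(0,4)->(0,3) | p1:(0,0)->(0,1)->EXIT | p2:(0,3)->(0,2) | p3:(2,0)->(1,0)->EXIT | p4:(2,1)->(1,1)
Step 2: p0:(0,3)->(0,2) | p1:escaped | p2:(0,2)->(0,1)->EXIT | p3:escaped | p4:(1,1)->(0,1)->EXIT
Step 3: p0:(0,2)->(0,1)->EXIT | p1:escaped | p2:escaped | p3:escaped | p4:escaped

ESCAPED ESCAPED ESCAPED ESCAPED ESCAPED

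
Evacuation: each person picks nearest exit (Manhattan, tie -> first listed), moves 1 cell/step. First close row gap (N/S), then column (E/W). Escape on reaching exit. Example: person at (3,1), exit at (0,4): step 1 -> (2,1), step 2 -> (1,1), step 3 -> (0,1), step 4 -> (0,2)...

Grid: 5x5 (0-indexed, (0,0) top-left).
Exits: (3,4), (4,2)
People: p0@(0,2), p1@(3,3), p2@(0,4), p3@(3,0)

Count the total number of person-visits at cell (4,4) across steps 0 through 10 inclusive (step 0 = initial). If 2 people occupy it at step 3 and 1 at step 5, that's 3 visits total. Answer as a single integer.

Answer: 0

Derivation:
Step 0: p0@(0,2) p1@(3,3) p2@(0,4) p3@(3,0) -> at (4,4): 0 [-], cum=0
Step 1: p0@(1,2) p1@ESC p2@(1,4) p3@(4,0) -> at (4,4): 0 [-], cum=0
Step 2: p0@(2,2) p1@ESC p2@(2,4) p3@(4,1) -> at (4,4): 0 [-], cum=0
Step 3: p0@(3,2) p1@ESC p2@ESC p3@ESC -> at (4,4): 0 [-], cum=0
Step 4: p0@ESC p1@ESC p2@ESC p3@ESC -> at (4,4): 0 [-], cum=0
Total visits = 0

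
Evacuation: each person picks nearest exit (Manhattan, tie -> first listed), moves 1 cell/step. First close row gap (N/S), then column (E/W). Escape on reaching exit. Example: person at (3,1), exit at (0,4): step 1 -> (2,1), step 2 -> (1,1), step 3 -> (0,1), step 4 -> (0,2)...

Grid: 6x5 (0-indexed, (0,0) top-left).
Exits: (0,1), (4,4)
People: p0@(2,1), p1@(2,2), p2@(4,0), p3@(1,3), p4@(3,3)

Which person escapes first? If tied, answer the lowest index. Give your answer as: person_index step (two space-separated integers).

Answer: 0 2

Derivation:
Step 1: p0:(2,1)->(1,1) | p1:(2,2)->(1,2) | p2:(4,0)->(4,1) | p3:(1,3)->(0,3) | p4:(3,3)->(4,3)
Step 2: p0:(1,1)->(0,1)->EXIT | p1:(1,2)->(0,2) | p2:(4,1)->(4,2) | p3:(0,3)->(0,2) | p4:(4,3)->(4,4)->EXIT
Step 3: p0:escaped | p1:(0,2)->(0,1)->EXIT | p2:(4,2)->(4,3) | p3:(0,2)->(0,1)->EXIT | p4:escaped
Step 4: p0:escaped | p1:escaped | p2:(4,3)->(4,4)->EXIT | p3:escaped | p4:escaped
Exit steps: [2, 3, 4, 3, 2]
First to escape: p0 at step 2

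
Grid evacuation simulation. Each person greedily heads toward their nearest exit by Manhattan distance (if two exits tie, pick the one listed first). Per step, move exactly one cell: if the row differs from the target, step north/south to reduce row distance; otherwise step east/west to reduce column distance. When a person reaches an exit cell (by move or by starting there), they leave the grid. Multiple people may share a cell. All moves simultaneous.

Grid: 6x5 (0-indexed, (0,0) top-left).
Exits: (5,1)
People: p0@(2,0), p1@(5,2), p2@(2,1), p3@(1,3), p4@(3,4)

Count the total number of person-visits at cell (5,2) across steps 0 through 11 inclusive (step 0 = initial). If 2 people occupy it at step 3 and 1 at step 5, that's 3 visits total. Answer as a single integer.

Step 0: p0@(2,0) p1@(5,2) p2@(2,1) p3@(1,3) p4@(3,4) -> at (5,2): 1 [p1], cum=1
Step 1: p0@(3,0) p1@ESC p2@(3,1) p3@(2,3) p4@(4,4) -> at (5,2): 0 [-], cum=1
Step 2: p0@(4,0) p1@ESC p2@(4,1) p3@(3,3) p4@(5,4) -> at (5,2): 0 [-], cum=1
Step 3: p0@(5,0) p1@ESC p2@ESC p3@(4,3) p4@(5,3) -> at (5,2): 0 [-], cum=1
Step 4: p0@ESC p1@ESC p2@ESC p3@(5,3) p4@(5,2) -> at (5,2): 1 [p4], cum=2
Step 5: p0@ESC p1@ESC p2@ESC p3@(5,2) p4@ESC -> at (5,2): 1 [p3], cum=3
Step 6: p0@ESC p1@ESC p2@ESC p3@ESC p4@ESC -> at (5,2): 0 [-], cum=3
Total visits = 3

Answer: 3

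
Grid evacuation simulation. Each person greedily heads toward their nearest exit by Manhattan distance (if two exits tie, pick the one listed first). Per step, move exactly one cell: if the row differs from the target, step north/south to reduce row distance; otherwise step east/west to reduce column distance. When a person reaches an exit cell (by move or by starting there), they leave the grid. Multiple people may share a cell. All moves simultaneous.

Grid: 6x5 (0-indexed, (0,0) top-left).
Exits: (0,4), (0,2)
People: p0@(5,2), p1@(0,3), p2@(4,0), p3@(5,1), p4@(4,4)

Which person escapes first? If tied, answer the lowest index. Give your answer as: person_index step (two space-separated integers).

Answer: 1 1

Derivation:
Step 1: p0:(5,2)->(4,2) | p1:(0,3)->(0,4)->EXIT | p2:(4,0)->(3,0) | p3:(5,1)->(4,1) | p4:(4,4)->(3,4)
Step 2: p0:(4,2)->(3,2) | p1:escaped | p2:(3,0)->(2,0) | p3:(4,1)->(3,1) | p4:(3,4)->(2,4)
Step 3: p0:(3,2)->(2,2) | p1:escaped | p2:(2,0)->(1,0) | p3:(3,1)->(2,1) | p4:(2,4)->(1,4)
Step 4: p0:(2,2)->(1,2) | p1:escaped | p2:(1,0)->(0,0) | p3:(2,1)->(1,1) | p4:(1,4)->(0,4)->EXIT
Step 5: p0:(1,2)->(0,2)->EXIT | p1:escaped | p2:(0,0)->(0,1) | p3:(1,1)->(0,1) | p4:escaped
Step 6: p0:escaped | p1:escaped | p2:(0,1)->(0,2)->EXIT | p3:(0,1)->(0,2)->EXIT | p4:escaped
Exit steps: [5, 1, 6, 6, 4]
First to escape: p1 at step 1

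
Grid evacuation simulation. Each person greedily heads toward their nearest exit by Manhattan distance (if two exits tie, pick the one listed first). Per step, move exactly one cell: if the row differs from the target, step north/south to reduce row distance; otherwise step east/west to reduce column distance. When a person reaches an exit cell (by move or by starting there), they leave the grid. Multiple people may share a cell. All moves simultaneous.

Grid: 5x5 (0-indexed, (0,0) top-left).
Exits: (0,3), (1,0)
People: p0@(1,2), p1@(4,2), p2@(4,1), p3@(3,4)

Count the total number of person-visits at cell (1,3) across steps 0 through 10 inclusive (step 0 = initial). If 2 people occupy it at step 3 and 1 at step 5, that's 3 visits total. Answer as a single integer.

Step 0: p0@(1,2) p1@(4,2) p2@(4,1) p3@(3,4) -> at (1,3): 0 [-], cum=0
Step 1: p0@(0,2) p1@(3,2) p2@(3,1) p3@(2,4) -> at (1,3): 0 [-], cum=0
Step 2: p0@ESC p1@(2,2) p2@(2,1) p3@(1,4) -> at (1,3): 0 [-], cum=0
Step 3: p0@ESC p1@(1,2) p2@(1,1) p3@(0,4) -> at (1,3): 0 [-], cum=0
Step 4: p0@ESC p1@(0,2) p2@ESC p3@ESC -> at (1,3): 0 [-], cum=0
Step 5: p0@ESC p1@ESC p2@ESC p3@ESC -> at (1,3): 0 [-], cum=0
Total visits = 0

Answer: 0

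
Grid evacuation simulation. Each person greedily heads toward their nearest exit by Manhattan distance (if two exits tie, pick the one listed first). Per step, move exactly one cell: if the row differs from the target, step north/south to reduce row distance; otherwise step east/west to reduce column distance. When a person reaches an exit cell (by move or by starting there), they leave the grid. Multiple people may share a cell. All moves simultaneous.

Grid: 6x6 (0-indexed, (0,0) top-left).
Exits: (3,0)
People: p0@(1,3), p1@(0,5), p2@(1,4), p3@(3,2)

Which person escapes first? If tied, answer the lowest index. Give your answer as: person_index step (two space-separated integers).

Step 1: p0:(1,3)->(2,3) | p1:(0,5)->(1,5) | p2:(1,4)->(2,4) | p3:(3,2)->(3,1)
Step 2: p0:(2,3)->(3,3) | p1:(1,5)->(2,5) | p2:(2,4)->(3,4) | p3:(3,1)->(3,0)->EXIT
Step 3: p0:(3,3)->(3,2) | p1:(2,5)->(3,5) | p2:(3,4)->(3,3) | p3:escaped
Step 4: p0:(3,2)->(3,1) | p1:(3,5)->(3,4) | p2:(3,3)->(3,2) | p3:escaped
Step 5: p0:(3,1)->(3,0)->EXIT | p1:(3,4)->(3,3) | p2:(3,2)->(3,1) | p3:escaped
Step 6: p0:escaped | p1:(3,3)->(3,2) | p2:(3,1)->(3,0)->EXIT | p3:escaped
Step 7: p0:escaped | p1:(3,2)->(3,1) | p2:escaped | p3:escaped
Step 8: p0:escaped | p1:(3,1)->(3,0)->EXIT | p2:escaped | p3:escaped
Exit steps: [5, 8, 6, 2]
First to escape: p3 at step 2

Answer: 3 2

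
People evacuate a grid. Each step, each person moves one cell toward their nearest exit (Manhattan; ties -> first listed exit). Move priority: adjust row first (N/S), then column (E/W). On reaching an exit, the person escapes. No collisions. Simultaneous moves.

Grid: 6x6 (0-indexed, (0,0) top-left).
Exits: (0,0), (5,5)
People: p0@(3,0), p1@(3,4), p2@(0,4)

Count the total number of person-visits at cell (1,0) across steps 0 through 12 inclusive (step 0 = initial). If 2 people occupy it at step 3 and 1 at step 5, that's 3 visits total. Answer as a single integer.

Step 0: p0@(3,0) p1@(3,4) p2@(0,4) -> at (1,0): 0 [-], cum=0
Step 1: p0@(2,0) p1@(4,4) p2@(0,3) -> at (1,0): 0 [-], cum=0
Step 2: p0@(1,0) p1@(5,4) p2@(0,2) -> at (1,0): 1 [p0], cum=1
Step 3: p0@ESC p1@ESC p2@(0,1) -> at (1,0): 0 [-], cum=1
Step 4: p0@ESC p1@ESC p2@ESC -> at (1,0): 0 [-], cum=1
Total visits = 1

Answer: 1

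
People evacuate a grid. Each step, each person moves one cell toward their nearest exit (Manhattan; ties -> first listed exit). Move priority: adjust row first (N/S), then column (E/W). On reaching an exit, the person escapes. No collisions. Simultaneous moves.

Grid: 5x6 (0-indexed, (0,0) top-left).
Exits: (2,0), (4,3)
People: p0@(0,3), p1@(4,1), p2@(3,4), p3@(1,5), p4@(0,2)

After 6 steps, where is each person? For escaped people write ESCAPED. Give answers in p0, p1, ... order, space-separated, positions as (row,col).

Step 1: p0:(0,3)->(1,3) | p1:(4,1)->(4,2) | p2:(3,4)->(4,4) | p3:(1,5)->(2,5) | p4:(0,2)->(1,2)
Step 2: p0:(1,3)->(2,3) | p1:(4,2)->(4,3)->EXIT | p2:(4,4)->(4,3)->EXIT | p3:(2,5)->(3,5) | p4:(1,2)->(2,2)
Step 3: p0:(2,3)->(3,3) | p1:escaped | p2:escaped | p3:(3,5)->(4,5) | p4:(2,2)->(2,1)
Step 4: p0:(3,3)->(4,3)->EXIT | p1:escaped | p2:escaped | p3:(4,5)->(4,4) | p4:(2,1)->(2,0)->EXIT
Step 5: p0:escaped | p1:escaped | p2:escaped | p3:(4,4)->(4,3)->EXIT | p4:escaped

ESCAPED ESCAPED ESCAPED ESCAPED ESCAPED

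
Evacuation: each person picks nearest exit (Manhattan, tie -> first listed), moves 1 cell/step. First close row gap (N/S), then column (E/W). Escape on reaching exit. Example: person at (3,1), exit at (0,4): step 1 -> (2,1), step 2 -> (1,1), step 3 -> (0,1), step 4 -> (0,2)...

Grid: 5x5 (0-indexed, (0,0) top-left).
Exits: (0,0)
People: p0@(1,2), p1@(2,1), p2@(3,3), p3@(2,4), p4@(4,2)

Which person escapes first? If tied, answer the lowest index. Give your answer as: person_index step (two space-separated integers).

Step 1: p0:(1,2)->(0,2) | p1:(2,1)->(1,1) | p2:(3,3)->(2,3) | p3:(2,4)->(1,4) | p4:(4,2)->(3,2)
Step 2: p0:(0,2)->(0,1) | p1:(1,1)->(0,1) | p2:(2,3)->(1,3) | p3:(1,4)->(0,4) | p4:(3,2)->(2,2)
Step 3: p0:(0,1)->(0,0)->EXIT | p1:(0,1)->(0,0)->EXIT | p2:(1,3)->(0,3) | p3:(0,4)->(0,3) | p4:(2,2)->(1,2)
Step 4: p0:escaped | p1:escaped | p2:(0,3)->(0,2) | p3:(0,3)->(0,2) | p4:(1,2)->(0,2)
Step 5: p0:escaped | p1:escaped | p2:(0,2)->(0,1) | p3:(0,2)->(0,1) | p4:(0,2)->(0,1)
Step 6: p0:escaped | p1:escaped | p2:(0,1)->(0,0)->EXIT | p3:(0,1)->(0,0)->EXIT | p4:(0,1)->(0,0)->EXIT
Exit steps: [3, 3, 6, 6, 6]
First to escape: p0 at step 3

Answer: 0 3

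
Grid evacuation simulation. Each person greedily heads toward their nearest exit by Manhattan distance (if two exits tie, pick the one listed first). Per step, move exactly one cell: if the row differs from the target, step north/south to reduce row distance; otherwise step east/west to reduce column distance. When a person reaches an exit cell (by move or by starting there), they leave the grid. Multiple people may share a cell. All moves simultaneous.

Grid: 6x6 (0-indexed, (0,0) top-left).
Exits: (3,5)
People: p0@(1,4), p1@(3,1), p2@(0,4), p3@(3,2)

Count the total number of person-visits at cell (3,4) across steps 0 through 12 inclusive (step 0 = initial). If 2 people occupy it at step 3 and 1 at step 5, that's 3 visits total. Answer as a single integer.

Step 0: p0@(1,4) p1@(3,1) p2@(0,4) p3@(3,2) -> at (3,4): 0 [-], cum=0
Step 1: p0@(2,4) p1@(3,2) p2@(1,4) p3@(3,3) -> at (3,4): 0 [-], cum=0
Step 2: p0@(3,4) p1@(3,3) p2@(2,4) p3@(3,4) -> at (3,4): 2 [p0,p3], cum=2
Step 3: p0@ESC p1@(3,4) p2@(3,4) p3@ESC -> at (3,4): 2 [p1,p2], cum=4
Step 4: p0@ESC p1@ESC p2@ESC p3@ESC -> at (3,4): 0 [-], cum=4
Total visits = 4

Answer: 4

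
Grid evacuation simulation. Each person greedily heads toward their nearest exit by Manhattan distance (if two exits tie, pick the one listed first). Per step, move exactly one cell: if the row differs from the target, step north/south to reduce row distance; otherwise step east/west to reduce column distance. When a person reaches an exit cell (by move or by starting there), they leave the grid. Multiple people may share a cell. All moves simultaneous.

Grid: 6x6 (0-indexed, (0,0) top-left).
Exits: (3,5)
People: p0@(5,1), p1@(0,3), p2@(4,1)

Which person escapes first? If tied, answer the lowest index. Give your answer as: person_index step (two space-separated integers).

Step 1: p0:(5,1)->(4,1) | p1:(0,3)->(1,3) | p2:(4,1)->(3,1)
Step 2: p0:(4,1)->(3,1) | p1:(1,3)->(2,3) | p2:(3,1)->(3,2)
Step 3: p0:(3,1)->(3,2) | p1:(2,3)->(3,3) | p2:(3,2)->(3,3)
Step 4: p0:(3,2)->(3,3) | p1:(3,3)->(3,4) | p2:(3,3)->(3,4)
Step 5: p0:(3,3)->(3,4) | p1:(3,4)->(3,5)->EXIT | p2:(3,4)->(3,5)->EXIT
Step 6: p0:(3,4)->(3,5)->EXIT | p1:escaped | p2:escaped
Exit steps: [6, 5, 5]
First to escape: p1 at step 5

Answer: 1 5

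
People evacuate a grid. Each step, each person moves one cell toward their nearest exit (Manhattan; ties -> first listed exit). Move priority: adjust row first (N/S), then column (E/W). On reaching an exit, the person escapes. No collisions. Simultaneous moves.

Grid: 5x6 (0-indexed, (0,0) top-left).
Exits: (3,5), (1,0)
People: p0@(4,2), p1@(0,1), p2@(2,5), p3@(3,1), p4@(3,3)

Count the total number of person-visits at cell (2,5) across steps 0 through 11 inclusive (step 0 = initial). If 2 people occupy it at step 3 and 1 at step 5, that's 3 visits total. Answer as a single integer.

Answer: 1

Derivation:
Step 0: p0@(4,2) p1@(0,1) p2@(2,5) p3@(3,1) p4@(3,3) -> at (2,5): 1 [p2], cum=1
Step 1: p0@(3,2) p1@(1,1) p2@ESC p3@(2,1) p4@(3,4) -> at (2,5): 0 [-], cum=1
Step 2: p0@(3,3) p1@ESC p2@ESC p3@(1,1) p4@ESC -> at (2,5): 0 [-], cum=1
Step 3: p0@(3,4) p1@ESC p2@ESC p3@ESC p4@ESC -> at (2,5): 0 [-], cum=1
Step 4: p0@ESC p1@ESC p2@ESC p3@ESC p4@ESC -> at (2,5): 0 [-], cum=1
Total visits = 1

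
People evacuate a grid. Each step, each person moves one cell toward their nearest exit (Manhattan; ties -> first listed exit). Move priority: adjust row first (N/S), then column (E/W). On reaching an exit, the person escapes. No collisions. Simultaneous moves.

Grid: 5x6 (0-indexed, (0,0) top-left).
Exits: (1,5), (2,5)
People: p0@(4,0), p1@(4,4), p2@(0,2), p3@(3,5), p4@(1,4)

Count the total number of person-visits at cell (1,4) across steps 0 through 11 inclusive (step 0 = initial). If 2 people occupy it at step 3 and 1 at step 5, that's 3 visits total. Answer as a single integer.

Answer: 2

Derivation:
Step 0: p0@(4,0) p1@(4,4) p2@(0,2) p3@(3,5) p4@(1,4) -> at (1,4): 1 [p4], cum=1
Step 1: p0@(3,0) p1@(3,4) p2@(1,2) p3@ESC p4@ESC -> at (1,4): 0 [-], cum=1
Step 2: p0@(2,0) p1@(2,4) p2@(1,3) p3@ESC p4@ESC -> at (1,4): 0 [-], cum=1
Step 3: p0@(2,1) p1@ESC p2@(1,4) p3@ESC p4@ESC -> at (1,4): 1 [p2], cum=2
Step 4: p0@(2,2) p1@ESC p2@ESC p3@ESC p4@ESC -> at (1,4): 0 [-], cum=2
Step 5: p0@(2,3) p1@ESC p2@ESC p3@ESC p4@ESC -> at (1,4): 0 [-], cum=2
Step 6: p0@(2,4) p1@ESC p2@ESC p3@ESC p4@ESC -> at (1,4): 0 [-], cum=2
Step 7: p0@ESC p1@ESC p2@ESC p3@ESC p4@ESC -> at (1,4): 0 [-], cum=2
Total visits = 2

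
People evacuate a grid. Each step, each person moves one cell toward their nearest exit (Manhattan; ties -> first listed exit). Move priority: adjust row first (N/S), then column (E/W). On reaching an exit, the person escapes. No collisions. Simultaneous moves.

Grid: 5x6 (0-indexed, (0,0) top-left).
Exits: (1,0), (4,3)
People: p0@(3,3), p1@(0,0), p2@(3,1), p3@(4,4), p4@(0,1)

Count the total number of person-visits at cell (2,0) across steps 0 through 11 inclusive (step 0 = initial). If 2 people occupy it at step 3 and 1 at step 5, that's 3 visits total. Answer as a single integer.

Step 0: p0@(3,3) p1@(0,0) p2@(3,1) p3@(4,4) p4@(0,1) -> at (2,0): 0 [-], cum=0
Step 1: p0@ESC p1@ESC p2@(2,1) p3@ESC p4@(1,1) -> at (2,0): 0 [-], cum=0
Step 2: p0@ESC p1@ESC p2@(1,1) p3@ESC p4@ESC -> at (2,0): 0 [-], cum=0
Step 3: p0@ESC p1@ESC p2@ESC p3@ESC p4@ESC -> at (2,0): 0 [-], cum=0
Total visits = 0

Answer: 0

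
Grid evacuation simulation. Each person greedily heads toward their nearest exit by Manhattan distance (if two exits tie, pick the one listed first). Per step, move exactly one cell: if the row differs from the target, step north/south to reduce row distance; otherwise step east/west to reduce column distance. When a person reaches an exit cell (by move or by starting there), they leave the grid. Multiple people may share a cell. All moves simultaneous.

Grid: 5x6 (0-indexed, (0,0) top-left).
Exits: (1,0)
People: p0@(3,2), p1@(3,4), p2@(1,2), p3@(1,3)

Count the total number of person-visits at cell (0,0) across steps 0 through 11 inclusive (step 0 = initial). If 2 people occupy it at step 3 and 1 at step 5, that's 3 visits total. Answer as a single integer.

Step 0: p0@(3,2) p1@(3,4) p2@(1,2) p3@(1,3) -> at (0,0): 0 [-], cum=0
Step 1: p0@(2,2) p1@(2,4) p2@(1,1) p3@(1,2) -> at (0,0): 0 [-], cum=0
Step 2: p0@(1,2) p1@(1,4) p2@ESC p3@(1,1) -> at (0,0): 0 [-], cum=0
Step 3: p0@(1,1) p1@(1,3) p2@ESC p3@ESC -> at (0,0): 0 [-], cum=0
Step 4: p0@ESC p1@(1,2) p2@ESC p3@ESC -> at (0,0): 0 [-], cum=0
Step 5: p0@ESC p1@(1,1) p2@ESC p3@ESC -> at (0,0): 0 [-], cum=0
Step 6: p0@ESC p1@ESC p2@ESC p3@ESC -> at (0,0): 0 [-], cum=0
Total visits = 0

Answer: 0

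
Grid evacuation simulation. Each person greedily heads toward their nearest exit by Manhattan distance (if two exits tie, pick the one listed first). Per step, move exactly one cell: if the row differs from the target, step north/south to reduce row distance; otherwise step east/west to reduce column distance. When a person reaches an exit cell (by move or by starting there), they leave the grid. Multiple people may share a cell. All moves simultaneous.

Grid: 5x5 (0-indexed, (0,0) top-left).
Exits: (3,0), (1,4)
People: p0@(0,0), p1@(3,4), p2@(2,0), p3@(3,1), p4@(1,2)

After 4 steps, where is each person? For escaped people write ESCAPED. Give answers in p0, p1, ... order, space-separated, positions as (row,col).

Step 1: p0:(0,0)->(1,0) | p1:(3,4)->(2,4) | p2:(2,0)->(3,0)->EXIT | p3:(3,1)->(3,0)->EXIT | p4:(1,2)->(1,3)
Step 2: p0:(1,0)->(2,0) | p1:(2,4)->(1,4)->EXIT | p2:escaped | p3:escaped | p4:(1,3)->(1,4)->EXIT
Step 3: p0:(2,0)->(3,0)->EXIT | p1:escaped | p2:escaped | p3:escaped | p4:escaped

ESCAPED ESCAPED ESCAPED ESCAPED ESCAPED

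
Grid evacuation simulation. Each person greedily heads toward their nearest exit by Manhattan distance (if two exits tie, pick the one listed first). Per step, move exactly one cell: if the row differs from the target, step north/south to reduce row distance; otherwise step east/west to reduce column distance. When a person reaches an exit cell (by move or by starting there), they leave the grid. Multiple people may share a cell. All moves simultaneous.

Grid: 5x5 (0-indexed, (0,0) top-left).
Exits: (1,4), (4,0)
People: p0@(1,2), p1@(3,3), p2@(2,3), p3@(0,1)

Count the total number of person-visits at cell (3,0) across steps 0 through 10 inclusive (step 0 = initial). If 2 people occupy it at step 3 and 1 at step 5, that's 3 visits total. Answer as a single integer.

Step 0: p0@(1,2) p1@(3,3) p2@(2,3) p3@(0,1) -> at (3,0): 0 [-], cum=0
Step 1: p0@(1,3) p1@(2,3) p2@(1,3) p3@(1,1) -> at (3,0): 0 [-], cum=0
Step 2: p0@ESC p1@(1,3) p2@ESC p3@(1,2) -> at (3,0): 0 [-], cum=0
Step 3: p0@ESC p1@ESC p2@ESC p3@(1,3) -> at (3,0): 0 [-], cum=0
Step 4: p0@ESC p1@ESC p2@ESC p3@ESC -> at (3,0): 0 [-], cum=0
Total visits = 0

Answer: 0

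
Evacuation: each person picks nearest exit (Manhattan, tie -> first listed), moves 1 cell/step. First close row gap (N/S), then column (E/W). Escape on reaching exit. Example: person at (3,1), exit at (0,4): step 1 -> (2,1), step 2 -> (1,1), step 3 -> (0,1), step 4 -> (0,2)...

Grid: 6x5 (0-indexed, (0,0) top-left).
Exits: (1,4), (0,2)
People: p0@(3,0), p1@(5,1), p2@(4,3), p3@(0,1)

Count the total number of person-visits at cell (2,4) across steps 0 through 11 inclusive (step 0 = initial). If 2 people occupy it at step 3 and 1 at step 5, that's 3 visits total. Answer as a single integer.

Answer: 0

Derivation:
Step 0: p0@(3,0) p1@(5,1) p2@(4,3) p3@(0,1) -> at (2,4): 0 [-], cum=0
Step 1: p0@(2,0) p1@(4,1) p2@(3,3) p3@ESC -> at (2,4): 0 [-], cum=0
Step 2: p0@(1,0) p1@(3,1) p2@(2,3) p3@ESC -> at (2,4): 0 [-], cum=0
Step 3: p0@(0,0) p1@(2,1) p2@(1,3) p3@ESC -> at (2,4): 0 [-], cum=0
Step 4: p0@(0,1) p1@(1,1) p2@ESC p3@ESC -> at (2,4): 0 [-], cum=0
Step 5: p0@ESC p1@(0,1) p2@ESC p3@ESC -> at (2,4): 0 [-], cum=0
Step 6: p0@ESC p1@ESC p2@ESC p3@ESC -> at (2,4): 0 [-], cum=0
Total visits = 0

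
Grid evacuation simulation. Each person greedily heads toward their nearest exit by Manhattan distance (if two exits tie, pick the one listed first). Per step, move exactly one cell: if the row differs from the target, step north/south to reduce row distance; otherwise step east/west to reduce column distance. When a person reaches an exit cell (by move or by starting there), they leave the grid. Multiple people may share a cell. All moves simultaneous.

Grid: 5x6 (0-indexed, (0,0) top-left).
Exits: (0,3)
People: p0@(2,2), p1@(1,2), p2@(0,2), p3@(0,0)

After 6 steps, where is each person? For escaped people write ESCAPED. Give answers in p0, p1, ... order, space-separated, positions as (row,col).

Step 1: p0:(2,2)->(1,2) | p1:(1,2)->(0,2) | p2:(0,2)->(0,3)->EXIT | p3:(0,0)->(0,1)
Step 2: p0:(1,2)->(0,2) | p1:(0,2)->(0,3)->EXIT | p2:escaped | p3:(0,1)->(0,2)
Step 3: p0:(0,2)->(0,3)->EXIT | p1:escaped | p2:escaped | p3:(0,2)->(0,3)->EXIT

ESCAPED ESCAPED ESCAPED ESCAPED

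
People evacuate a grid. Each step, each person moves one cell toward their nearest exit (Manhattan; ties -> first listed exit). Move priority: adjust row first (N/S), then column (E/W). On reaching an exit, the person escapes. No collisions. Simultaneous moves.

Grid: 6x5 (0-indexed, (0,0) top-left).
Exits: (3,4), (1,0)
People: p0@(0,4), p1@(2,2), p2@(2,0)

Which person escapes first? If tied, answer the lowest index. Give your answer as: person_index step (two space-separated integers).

Answer: 2 1

Derivation:
Step 1: p0:(0,4)->(1,4) | p1:(2,2)->(3,2) | p2:(2,0)->(1,0)->EXIT
Step 2: p0:(1,4)->(2,4) | p1:(3,2)->(3,3) | p2:escaped
Step 3: p0:(2,4)->(3,4)->EXIT | p1:(3,3)->(3,4)->EXIT | p2:escaped
Exit steps: [3, 3, 1]
First to escape: p2 at step 1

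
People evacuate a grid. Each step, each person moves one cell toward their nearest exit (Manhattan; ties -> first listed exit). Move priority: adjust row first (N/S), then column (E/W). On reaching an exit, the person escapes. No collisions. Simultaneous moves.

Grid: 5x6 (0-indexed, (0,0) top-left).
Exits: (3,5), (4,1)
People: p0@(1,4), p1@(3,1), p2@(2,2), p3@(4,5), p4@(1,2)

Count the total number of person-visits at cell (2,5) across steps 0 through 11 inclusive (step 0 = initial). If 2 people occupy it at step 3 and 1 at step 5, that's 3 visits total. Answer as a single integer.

Step 0: p0@(1,4) p1@(3,1) p2@(2,2) p3@(4,5) p4@(1,2) -> at (2,5): 0 [-], cum=0
Step 1: p0@(2,4) p1@ESC p2@(3,2) p3@ESC p4@(2,2) -> at (2,5): 0 [-], cum=0
Step 2: p0@(3,4) p1@ESC p2@(4,2) p3@ESC p4@(3,2) -> at (2,5): 0 [-], cum=0
Step 3: p0@ESC p1@ESC p2@ESC p3@ESC p4@(4,2) -> at (2,5): 0 [-], cum=0
Step 4: p0@ESC p1@ESC p2@ESC p3@ESC p4@ESC -> at (2,5): 0 [-], cum=0
Total visits = 0

Answer: 0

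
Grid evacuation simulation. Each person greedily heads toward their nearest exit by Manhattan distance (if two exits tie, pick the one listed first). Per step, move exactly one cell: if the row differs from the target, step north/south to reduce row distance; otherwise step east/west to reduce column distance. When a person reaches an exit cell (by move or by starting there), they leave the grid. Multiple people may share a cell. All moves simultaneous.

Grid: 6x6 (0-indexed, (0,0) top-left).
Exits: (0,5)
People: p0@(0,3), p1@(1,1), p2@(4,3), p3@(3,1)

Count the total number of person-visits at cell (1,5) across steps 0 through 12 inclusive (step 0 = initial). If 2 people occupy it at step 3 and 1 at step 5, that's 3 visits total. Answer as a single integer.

Step 0: p0@(0,3) p1@(1,1) p2@(4,3) p3@(3,1) -> at (1,5): 0 [-], cum=0
Step 1: p0@(0,4) p1@(0,1) p2@(3,3) p3@(2,1) -> at (1,5): 0 [-], cum=0
Step 2: p0@ESC p1@(0,2) p2@(2,3) p3@(1,1) -> at (1,5): 0 [-], cum=0
Step 3: p0@ESC p1@(0,3) p2@(1,3) p3@(0,1) -> at (1,5): 0 [-], cum=0
Step 4: p0@ESC p1@(0,4) p2@(0,3) p3@(0,2) -> at (1,5): 0 [-], cum=0
Step 5: p0@ESC p1@ESC p2@(0,4) p3@(0,3) -> at (1,5): 0 [-], cum=0
Step 6: p0@ESC p1@ESC p2@ESC p3@(0,4) -> at (1,5): 0 [-], cum=0
Step 7: p0@ESC p1@ESC p2@ESC p3@ESC -> at (1,5): 0 [-], cum=0
Total visits = 0

Answer: 0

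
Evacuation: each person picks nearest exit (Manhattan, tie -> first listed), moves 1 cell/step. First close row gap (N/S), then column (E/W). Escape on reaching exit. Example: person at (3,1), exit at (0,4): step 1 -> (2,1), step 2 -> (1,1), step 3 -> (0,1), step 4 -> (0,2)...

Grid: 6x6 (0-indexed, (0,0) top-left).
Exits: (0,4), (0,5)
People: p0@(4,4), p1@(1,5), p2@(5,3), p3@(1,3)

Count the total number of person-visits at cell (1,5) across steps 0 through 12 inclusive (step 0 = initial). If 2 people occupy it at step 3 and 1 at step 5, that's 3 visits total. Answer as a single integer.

Step 0: p0@(4,4) p1@(1,5) p2@(5,3) p3@(1,3) -> at (1,5): 1 [p1], cum=1
Step 1: p0@(3,4) p1@ESC p2@(4,3) p3@(0,3) -> at (1,5): 0 [-], cum=1
Step 2: p0@(2,4) p1@ESC p2@(3,3) p3@ESC -> at (1,5): 0 [-], cum=1
Step 3: p0@(1,4) p1@ESC p2@(2,3) p3@ESC -> at (1,5): 0 [-], cum=1
Step 4: p0@ESC p1@ESC p2@(1,3) p3@ESC -> at (1,5): 0 [-], cum=1
Step 5: p0@ESC p1@ESC p2@(0,3) p3@ESC -> at (1,5): 0 [-], cum=1
Step 6: p0@ESC p1@ESC p2@ESC p3@ESC -> at (1,5): 0 [-], cum=1
Total visits = 1

Answer: 1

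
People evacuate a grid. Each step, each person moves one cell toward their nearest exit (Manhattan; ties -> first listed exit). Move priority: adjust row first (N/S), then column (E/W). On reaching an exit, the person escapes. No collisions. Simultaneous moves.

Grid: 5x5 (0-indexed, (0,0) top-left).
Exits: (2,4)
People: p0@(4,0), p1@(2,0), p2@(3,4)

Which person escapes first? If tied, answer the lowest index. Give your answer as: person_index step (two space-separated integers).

Answer: 2 1

Derivation:
Step 1: p0:(4,0)->(3,0) | p1:(2,0)->(2,1) | p2:(3,4)->(2,4)->EXIT
Step 2: p0:(3,0)->(2,0) | p1:(2,1)->(2,2) | p2:escaped
Step 3: p0:(2,0)->(2,1) | p1:(2,2)->(2,3) | p2:escaped
Step 4: p0:(2,1)->(2,2) | p1:(2,3)->(2,4)->EXIT | p2:escaped
Step 5: p0:(2,2)->(2,3) | p1:escaped | p2:escaped
Step 6: p0:(2,3)->(2,4)->EXIT | p1:escaped | p2:escaped
Exit steps: [6, 4, 1]
First to escape: p2 at step 1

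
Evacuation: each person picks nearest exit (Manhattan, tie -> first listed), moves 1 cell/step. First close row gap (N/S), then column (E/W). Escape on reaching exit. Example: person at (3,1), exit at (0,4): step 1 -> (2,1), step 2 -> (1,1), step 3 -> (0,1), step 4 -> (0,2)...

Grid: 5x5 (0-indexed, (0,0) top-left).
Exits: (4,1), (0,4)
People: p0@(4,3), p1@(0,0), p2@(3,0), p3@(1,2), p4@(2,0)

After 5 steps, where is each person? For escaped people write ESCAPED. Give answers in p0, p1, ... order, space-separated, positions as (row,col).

Step 1: p0:(4,3)->(4,2) | p1:(0,0)->(0,1) | p2:(3,0)->(4,0) | p3:(1,2)->(0,2) | p4:(2,0)->(3,0)
Step 2: p0:(4,2)->(4,1)->EXIT | p1:(0,1)->(0,2) | p2:(4,0)->(4,1)->EXIT | p3:(0,2)->(0,3) | p4:(3,0)->(4,0)
Step 3: p0:escaped | p1:(0,2)->(0,3) | p2:escaped | p3:(0,3)->(0,4)->EXIT | p4:(4,0)->(4,1)->EXIT
Step 4: p0:escaped | p1:(0,3)->(0,4)->EXIT | p2:escaped | p3:escaped | p4:escaped

ESCAPED ESCAPED ESCAPED ESCAPED ESCAPED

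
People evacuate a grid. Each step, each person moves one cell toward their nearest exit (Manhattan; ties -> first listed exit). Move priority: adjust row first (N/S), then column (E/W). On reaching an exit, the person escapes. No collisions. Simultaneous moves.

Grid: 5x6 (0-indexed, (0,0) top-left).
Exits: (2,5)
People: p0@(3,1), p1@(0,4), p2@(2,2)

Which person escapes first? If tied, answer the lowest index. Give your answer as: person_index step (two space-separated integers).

Answer: 1 3

Derivation:
Step 1: p0:(3,1)->(2,1) | p1:(0,4)->(1,4) | p2:(2,2)->(2,3)
Step 2: p0:(2,1)->(2,2) | p1:(1,4)->(2,4) | p2:(2,3)->(2,4)
Step 3: p0:(2,2)->(2,3) | p1:(2,4)->(2,5)->EXIT | p2:(2,4)->(2,5)->EXIT
Step 4: p0:(2,3)->(2,4) | p1:escaped | p2:escaped
Step 5: p0:(2,4)->(2,5)->EXIT | p1:escaped | p2:escaped
Exit steps: [5, 3, 3]
First to escape: p1 at step 3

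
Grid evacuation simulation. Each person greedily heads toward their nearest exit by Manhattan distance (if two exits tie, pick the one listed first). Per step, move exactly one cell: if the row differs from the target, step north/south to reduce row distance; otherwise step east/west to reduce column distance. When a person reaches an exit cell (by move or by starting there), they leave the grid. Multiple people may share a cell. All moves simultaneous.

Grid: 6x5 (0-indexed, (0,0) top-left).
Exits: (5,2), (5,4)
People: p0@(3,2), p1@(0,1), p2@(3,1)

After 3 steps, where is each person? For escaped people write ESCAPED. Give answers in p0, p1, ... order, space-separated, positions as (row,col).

Step 1: p0:(3,2)->(4,2) | p1:(0,1)->(1,1) | p2:(3,1)->(4,1)
Step 2: p0:(4,2)->(5,2)->EXIT | p1:(1,1)->(2,1) | p2:(4,1)->(5,1)
Step 3: p0:escaped | p1:(2,1)->(3,1) | p2:(5,1)->(5,2)->EXIT

ESCAPED (3,1) ESCAPED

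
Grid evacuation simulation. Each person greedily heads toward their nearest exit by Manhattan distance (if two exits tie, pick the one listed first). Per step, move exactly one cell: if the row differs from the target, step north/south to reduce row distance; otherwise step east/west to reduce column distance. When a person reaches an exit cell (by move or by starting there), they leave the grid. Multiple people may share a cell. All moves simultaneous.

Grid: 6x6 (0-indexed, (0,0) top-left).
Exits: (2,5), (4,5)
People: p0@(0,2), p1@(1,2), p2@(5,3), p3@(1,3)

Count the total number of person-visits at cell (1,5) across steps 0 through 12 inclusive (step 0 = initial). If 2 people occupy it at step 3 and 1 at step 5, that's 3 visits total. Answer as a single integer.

Step 0: p0@(0,2) p1@(1,2) p2@(5,3) p3@(1,3) -> at (1,5): 0 [-], cum=0
Step 1: p0@(1,2) p1@(2,2) p2@(4,3) p3@(2,3) -> at (1,5): 0 [-], cum=0
Step 2: p0@(2,2) p1@(2,3) p2@(4,4) p3@(2,4) -> at (1,5): 0 [-], cum=0
Step 3: p0@(2,3) p1@(2,4) p2@ESC p3@ESC -> at (1,5): 0 [-], cum=0
Step 4: p0@(2,4) p1@ESC p2@ESC p3@ESC -> at (1,5): 0 [-], cum=0
Step 5: p0@ESC p1@ESC p2@ESC p3@ESC -> at (1,5): 0 [-], cum=0
Total visits = 0

Answer: 0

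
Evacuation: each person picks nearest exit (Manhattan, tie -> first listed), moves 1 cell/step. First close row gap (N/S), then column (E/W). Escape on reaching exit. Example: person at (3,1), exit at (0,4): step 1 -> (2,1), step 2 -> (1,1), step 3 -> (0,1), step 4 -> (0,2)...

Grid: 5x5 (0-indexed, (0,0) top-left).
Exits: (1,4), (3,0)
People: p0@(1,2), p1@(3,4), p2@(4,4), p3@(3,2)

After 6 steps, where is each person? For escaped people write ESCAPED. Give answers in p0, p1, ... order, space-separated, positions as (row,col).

Step 1: p0:(1,2)->(1,3) | p1:(3,4)->(2,4) | p2:(4,4)->(3,4) | p3:(3,2)->(3,1)
Step 2: p0:(1,3)->(1,4)->EXIT | p1:(2,4)->(1,4)->EXIT | p2:(3,4)->(2,4) | p3:(3,1)->(3,0)->EXIT
Step 3: p0:escaped | p1:escaped | p2:(2,4)->(1,4)->EXIT | p3:escaped

ESCAPED ESCAPED ESCAPED ESCAPED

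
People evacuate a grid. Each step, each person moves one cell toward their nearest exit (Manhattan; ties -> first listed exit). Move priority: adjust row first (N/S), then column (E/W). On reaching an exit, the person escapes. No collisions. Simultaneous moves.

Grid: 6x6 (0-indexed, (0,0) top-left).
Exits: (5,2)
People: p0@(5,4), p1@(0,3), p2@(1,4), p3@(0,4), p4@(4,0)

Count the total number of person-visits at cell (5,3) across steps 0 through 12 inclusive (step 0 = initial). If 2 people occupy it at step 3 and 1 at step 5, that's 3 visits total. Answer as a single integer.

Step 0: p0@(5,4) p1@(0,3) p2@(1,4) p3@(0,4) p4@(4,0) -> at (5,3): 0 [-], cum=0
Step 1: p0@(5,3) p1@(1,3) p2@(2,4) p3@(1,4) p4@(5,0) -> at (5,3): 1 [p0], cum=1
Step 2: p0@ESC p1@(2,3) p2@(3,4) p3@(2,4) p4@(5,1) -> at (5,3): 0 [-], cum=1
Step 3: p0@ESC p1@(3,3) p2@(4,4) p3@(3,4) p4@ESC -> at (5,3): 0 [-], cum=1
Step 4: p0@ESC p1@(4,3) p2@(5,4) p3@(4,4) p4@ESC -> at (5,3): 0 [-], cum=1
Step 5: p0@ESC p1@(5,3) p2@(5,3) p3@(5,4) p4@ESC -> at (5,3): 2 [p1,p2], cum=3
Step 6: p0@ESC p1@ESC p2@ESC p3@(5,3) p4@ESC -> at (5,3): 1 [p3], cum=4
Step 7: p0@ESC p1@ESC p2@ESC p3@ESC p4@ESC -> at (5,3): 0 [-], cum=4
Total visits = 4

Answer: 4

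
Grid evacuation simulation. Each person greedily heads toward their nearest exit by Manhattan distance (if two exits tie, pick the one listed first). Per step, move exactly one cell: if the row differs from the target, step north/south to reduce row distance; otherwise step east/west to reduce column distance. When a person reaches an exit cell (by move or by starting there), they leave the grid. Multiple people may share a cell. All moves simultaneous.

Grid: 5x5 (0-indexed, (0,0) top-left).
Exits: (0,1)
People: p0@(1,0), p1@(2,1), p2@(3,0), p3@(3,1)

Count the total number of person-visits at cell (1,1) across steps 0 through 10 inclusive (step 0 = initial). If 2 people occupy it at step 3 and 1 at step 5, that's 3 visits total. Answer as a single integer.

Answer: 2

Derivation:
Step 0: p0@(1,0) p1@(2,1) p2@(3,0) p3@(3,1) -> at (1,1): 0 [-], cum=0
Step 1: p0@(0,0) p1@(1,1) p2@(2,0) p3@(2,1) -> at (1,1): 1 [p1], cum=1
Step 2: p0@ESC p1@ESC p2@(1,0) p3@(1,1) -> at (1,1): 1 [p3], cum=2
Step 3: p0@ESC p1@ESC p2@(0,0) p3@ESC -> at (1,1): 0 [-], cum=2
Step 4: p0@ESC p1@ESC p2@ESC p3@ESC -> at (1,1): 0 [-], cum=2
Total visits = 2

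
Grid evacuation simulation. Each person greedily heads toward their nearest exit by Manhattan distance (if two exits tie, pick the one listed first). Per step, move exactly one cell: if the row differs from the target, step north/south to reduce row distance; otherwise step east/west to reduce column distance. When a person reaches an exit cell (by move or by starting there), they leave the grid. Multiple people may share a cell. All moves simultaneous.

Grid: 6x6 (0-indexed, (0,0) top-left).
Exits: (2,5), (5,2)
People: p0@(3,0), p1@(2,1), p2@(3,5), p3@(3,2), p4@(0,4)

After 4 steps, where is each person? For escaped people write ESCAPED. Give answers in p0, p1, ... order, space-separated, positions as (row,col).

Step 1: p0:(3,0)->(4,0) | p1:(2,1)->(2,2) | p2:(3,5)->(2,5)->EXIT | p3:(3,2)->(4,2) | p4:(0,4)->(1,4)
Step 2: p0:(4,0)->(5,0) | p1:(2,2)->(2,3) | p2:escaped | p3:(4,2)->(5,2)->EXIT | p4:(1,4)->(2,4)
Step 3: p0:(5,0)->(5,1) | p1:(2,3)->(2,4) | p2:escaped | p3:escaped | p4:(2,4)->(2,5)->EXIT
Step 4: p0:(5,1)->(5,2)->EXIT | p1:(2,4)->(2,5)->EXIT | p2:escaped | p3:escaped | p4:escaped

ESCAPED ESCAPED ESCAPED ESCAPED ESCAPED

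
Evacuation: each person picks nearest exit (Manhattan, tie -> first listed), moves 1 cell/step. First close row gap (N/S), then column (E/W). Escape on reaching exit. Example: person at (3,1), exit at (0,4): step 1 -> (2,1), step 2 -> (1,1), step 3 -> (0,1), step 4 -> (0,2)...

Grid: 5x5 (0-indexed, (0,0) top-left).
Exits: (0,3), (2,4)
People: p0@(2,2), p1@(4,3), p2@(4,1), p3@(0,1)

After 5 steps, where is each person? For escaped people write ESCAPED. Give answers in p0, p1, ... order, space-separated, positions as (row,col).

Step 1: p0:(2,2)->(2,3) | p1:(4,3)->(3,3) | p2:(4,1)->(3,1) | p3:(0,1)->(0,2)
Step 2: p0:(2,3)->(2,4)->EXIT | p1:(3,3)->(2,3) | p2:(3,1)->(2,1) | p3:(0,2)->(0,3)->EXIT
Step 3: p0:escaped | p1:(2,3)->(2,4)->EXIT | p2:(2,1)->(2,2) | p3:escaped
Step 4: p0:escaped | p1:escaped | p2:(2,2)->(2,3) | p3:escaped
Step 5: p0:escaped | p1:escaped | p2:(2,3)->(2,4)->EXIT | p3:escaped

ESCAPED ESCAPED ESCAPED ESCAPED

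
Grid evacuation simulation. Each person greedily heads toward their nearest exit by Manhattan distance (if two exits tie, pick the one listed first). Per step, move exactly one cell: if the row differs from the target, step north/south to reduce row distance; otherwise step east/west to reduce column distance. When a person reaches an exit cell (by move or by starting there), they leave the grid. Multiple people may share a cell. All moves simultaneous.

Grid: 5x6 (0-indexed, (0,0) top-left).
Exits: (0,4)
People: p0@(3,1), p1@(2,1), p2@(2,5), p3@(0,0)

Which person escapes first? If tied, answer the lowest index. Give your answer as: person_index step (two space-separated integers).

Step 1: p0:(3,1)->(2,1) | p1:(2,1)->(1,1) | p2:(2,5)->(1,5) | p3:(0,0)->(0,1)
Step 2: p0:(2,1)->(1,1) | p1:(1,1)->(0,1) | p2:(1,5)->(0,5) | p3:(0,1)->(0,2)
Step 3: p0:(1,1)->(0,1) | p1:(0,1)->(0,2) | p2:(0,5)->(0,4)->EXIT | p3:(0,2)->(0,3)
Step 4: p0:(0,1)->(0,2) | p1:(0,2)->(0,3) | p2:escaped | p3:(0,3)->(0,4)->EXIT
Step 5: p0:(0,2)->(0,3) | p1:(0,3)->(0,4)->EXIT | p2:escaped | p3:escaped
Step 6: p0:(0,3)->(0,4)->EXIT | p1:escaped | p2:escaped | p3:escaped
Exit steps: [6, 5, 3, 4]
First to escape: p2 at step 3

Answer: 2 3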